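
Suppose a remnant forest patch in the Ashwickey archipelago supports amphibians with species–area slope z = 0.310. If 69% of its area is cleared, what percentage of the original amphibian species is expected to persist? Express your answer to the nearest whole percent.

70%

S_new/S_old = (A_new/A_old)^z = 0.31^0.31
= exp(0.31 × ln 0.31) = exp(0.31 × -1.1712) = exp(-0.3631) ≈ 0.6955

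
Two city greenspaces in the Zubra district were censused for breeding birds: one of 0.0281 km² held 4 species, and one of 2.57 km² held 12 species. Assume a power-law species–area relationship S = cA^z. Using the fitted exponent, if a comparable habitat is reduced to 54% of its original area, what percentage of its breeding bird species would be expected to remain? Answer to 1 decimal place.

z = ln(12/4) / ln(2.57/0.0281) = 1.0986 / 4.5159 = 0.2433
S_new/S_old = (A_new/A_old)^z = 0.54^0.2433 = exp(0.2433 × -0.6162) = 0.8608

86.1%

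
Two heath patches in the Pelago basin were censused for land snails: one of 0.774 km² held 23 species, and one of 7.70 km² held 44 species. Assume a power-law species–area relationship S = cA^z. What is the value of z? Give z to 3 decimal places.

0.282

Taking logs: ln S = ln c + z ln A, so z = (ln S₂ − ln S₁)/(ln A₂ − ln A₁).
z = ln(44/23) / ln(7.7/0.774) = ln(1.913) / ln(9.948) = 0.6487 / 2.2974 = 0.2824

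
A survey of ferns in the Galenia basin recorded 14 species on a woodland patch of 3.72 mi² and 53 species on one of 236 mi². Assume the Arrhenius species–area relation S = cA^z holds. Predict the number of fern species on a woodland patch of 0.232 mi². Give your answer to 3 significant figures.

5.75

z = ln(53/14) / ln(236/3.72) = 1.3312 / 4.1501 = 0.3208
c = 14 / 3.72^0.3208 = 14 / 1.524 = 9.186
S₃ = 9.186 × 0.232^0.3208 = 9.186 × 0.6258 ≈ 5.749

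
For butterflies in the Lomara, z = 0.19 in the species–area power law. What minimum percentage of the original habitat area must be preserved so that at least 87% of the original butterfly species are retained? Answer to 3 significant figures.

Need (A_new/A_old)^0.19 = 0.87, so A_new/A_old = 0.87^(1/0.19) = 0.87^5.263
ln(A_new/A_old) = ln 0.87 / 0.19 = -0.1393 / 0.19 = -0.7330
A_new/A_old = e^-0.7330 ≈ 0.4805

48.0%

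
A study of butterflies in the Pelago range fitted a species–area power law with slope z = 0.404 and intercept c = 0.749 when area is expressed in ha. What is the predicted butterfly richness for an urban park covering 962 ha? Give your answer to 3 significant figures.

S = 0.749 × 962^0.404
ln S = ln 0.749 + 0.404 × ln 962 = -0.2890 + 0.404 × 6.8690 = 2.4861
S = e^2.4861 ≈ 12.01

12.0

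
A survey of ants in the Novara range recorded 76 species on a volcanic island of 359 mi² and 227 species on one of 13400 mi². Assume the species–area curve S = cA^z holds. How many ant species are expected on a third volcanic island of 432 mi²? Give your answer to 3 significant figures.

z = ln(227/76) / ln(13400/359) = 1.0942 / 3.6197 = 0.3023
c = 76 / 359^0.3023 = 76 / 5.921 = 12.84
S₃ = 12.84 × 432^0.3023 = 12.84 × 6.262 ≈ 80.37

80.4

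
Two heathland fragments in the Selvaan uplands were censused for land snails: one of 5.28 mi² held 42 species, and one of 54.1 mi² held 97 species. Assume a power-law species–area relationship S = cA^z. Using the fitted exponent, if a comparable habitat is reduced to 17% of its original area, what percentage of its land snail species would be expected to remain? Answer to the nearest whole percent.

53%

z = ln(97/42) / ln(54.1/5.28) = 0.8370 / 2.3269 = 0.3597
S_new/S_old = (A_new/A_old)^z = 0.17^0.3597 = exp(0.3597 × -1.7720) = 0.5287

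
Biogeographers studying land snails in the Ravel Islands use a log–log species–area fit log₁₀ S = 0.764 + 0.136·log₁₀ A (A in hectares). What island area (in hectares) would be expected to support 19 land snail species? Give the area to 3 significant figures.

6090 hectares

19 = 5.808 × A^0.136  ⇒  A^0.136 = 19/5.808 = 3.272
ln A = ln(3.272) / 0.136 = 1.1853 / 0.136 = 8.7152
A = e^8.7152 ≈ 6095 hectares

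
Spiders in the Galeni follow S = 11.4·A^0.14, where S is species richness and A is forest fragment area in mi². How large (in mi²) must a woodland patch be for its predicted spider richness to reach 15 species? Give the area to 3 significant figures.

15 = 11.4 × A^0.14  ⇒  A^0.14 = 15/11.4 = 1.316
ln A = ln(1.316) / 0.14 = 0.2744 / 0.14 = 1.9603
A = e^1.9603 ≈ 7.101 mi²

7.10 mi²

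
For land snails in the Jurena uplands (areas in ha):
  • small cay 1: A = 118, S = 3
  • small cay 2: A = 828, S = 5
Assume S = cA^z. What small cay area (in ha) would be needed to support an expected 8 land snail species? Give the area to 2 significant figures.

z = ln(5/3) / ln(828/118) = 0.5108 / 1.9483 = 0.2622
c = 3 / 118^0.2622 = 3 / 3.493 = 0.8588
A = (8/0.8588)^(1/0.2622) ⇒ ln A = ln(9.315)/0.2622 = 8.5116
A = e^8.5116 ≈ 4972 ha

5000 ha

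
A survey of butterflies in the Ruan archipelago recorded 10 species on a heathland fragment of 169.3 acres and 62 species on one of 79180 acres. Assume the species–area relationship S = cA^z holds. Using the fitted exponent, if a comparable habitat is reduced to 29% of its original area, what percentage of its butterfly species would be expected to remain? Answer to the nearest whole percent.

z = ln(62/10) / ln(79180/169.3) = 1.8245 / 6.1478 = 0.2968
S_new/S_old = (A_new/A_old)^z = 0.29^0.2968 = exp(0.2968 × -1.2379) = 0.6925

69%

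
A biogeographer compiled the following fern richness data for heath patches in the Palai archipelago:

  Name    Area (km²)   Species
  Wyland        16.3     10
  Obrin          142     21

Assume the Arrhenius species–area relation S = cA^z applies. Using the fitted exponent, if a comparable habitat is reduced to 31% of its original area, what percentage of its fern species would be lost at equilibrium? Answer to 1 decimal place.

z = ln(21/10) / ln(142/16.3) = 0.7419 / 2.1647 = 0.3427
S_new/S_old = (A_new/A_old)^z = 0.31^0.3427 = exp(0.3427 × -1.1712) = 0.6694
Fraction lost = 1 − 0.6694 = 0.3306

33.1%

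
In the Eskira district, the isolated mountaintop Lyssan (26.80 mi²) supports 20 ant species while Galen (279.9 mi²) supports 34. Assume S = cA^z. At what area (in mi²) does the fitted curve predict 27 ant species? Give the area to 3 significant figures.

z = ln(34/20) / ln(279.9/26.8) = 0.5306 / 2.3460 = 0.2262
c = 20 / 26.8^0.2262 = 20 / 2.104 = 9.506
A = (27/9.506)^(1/0.2262) ⇒ ln A = ln(2.84)/0.2262 = 4.6152
A = e^4.6152 ≈ 101 mi²

101 mi²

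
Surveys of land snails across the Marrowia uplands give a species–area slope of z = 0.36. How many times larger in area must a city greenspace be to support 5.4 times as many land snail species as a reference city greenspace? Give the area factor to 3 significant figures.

(A₂/A₁)^0.36 = 5.4, so A₂/A₁ = 5.4^(1/0.36) = 5.4^2.778
ln(A₂/A₁) = ln 5.4 / 0.36 = 1.6864 / 0.36 = 4.6844
A₂/A₁ = e^4.6844 ≈ 108.2

108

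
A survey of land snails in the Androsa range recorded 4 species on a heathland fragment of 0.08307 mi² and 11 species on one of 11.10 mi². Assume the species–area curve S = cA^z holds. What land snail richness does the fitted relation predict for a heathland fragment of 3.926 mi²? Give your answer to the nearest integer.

z = ln(11/4) / ln(11.1/0.08307) = 1.0116 / 4.8950 = 0.2067
c = 4 / 0.08307^0.2067 = 4 / 0.598 = 6.689
S₃ = 6.689 × 3.926^0.2067 = 6.689 × 1.327 ≈ 8.874

9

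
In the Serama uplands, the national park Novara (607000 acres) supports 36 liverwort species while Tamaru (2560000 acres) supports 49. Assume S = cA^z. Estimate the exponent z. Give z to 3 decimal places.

Taking logs: ln S = ln c + z ln A, so z = (ln S₂ − ln S₁)/(ln A₂ − ln A₁).
z = ln(49/36) / ln(2560000/607000) = ln(1.361) / ln(4.217) = 0.3083 / 1.4392 = 0.2142

0.214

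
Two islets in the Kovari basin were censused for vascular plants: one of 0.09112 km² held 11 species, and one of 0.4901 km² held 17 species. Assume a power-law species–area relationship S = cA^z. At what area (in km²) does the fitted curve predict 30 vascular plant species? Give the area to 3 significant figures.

z = ln(17/11) / ln(0.4901/0.09112) = 0.4353 / 1.6824 = 0.2587
c = 11 / 0.09112^0.2587 = 11 / 0.538 = 20.44
A = (30/20.44)^(1/0.2587) ⇒ ln A = ln(1.467)/0.2587 = 1.4820
A = e^1.4820 ≈ 4.402 km²

4.40 km²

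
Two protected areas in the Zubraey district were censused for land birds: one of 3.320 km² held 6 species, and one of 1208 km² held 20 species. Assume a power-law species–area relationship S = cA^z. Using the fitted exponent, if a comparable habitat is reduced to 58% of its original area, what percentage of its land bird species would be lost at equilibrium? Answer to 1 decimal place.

z = ln(20/6) / ln(1208/3.32) = 1.2040 / 5.8968 = 0.2042
S_new/S_old = (A_new/A_old)^z = 0.58^0.2042 = exp(0.2042 × -0.5447) = 0.8947
Fraction lost = 1 − 0.8947 = 0.1053

10.5%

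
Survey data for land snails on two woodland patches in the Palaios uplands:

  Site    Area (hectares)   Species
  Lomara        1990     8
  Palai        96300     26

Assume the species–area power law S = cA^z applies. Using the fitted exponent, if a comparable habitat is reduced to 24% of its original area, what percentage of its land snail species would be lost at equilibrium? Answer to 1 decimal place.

35.2%

z = ln(26/8) / ln(96300/1990) = 1.1787 / 3.8793 = 0.3038
S_new/S_old = (A_new/A_old)^z = 0.24^0.3038 = exp(0.3038 × -1.4271) = 0.6482
Fraction lost = 1 − 0.6482 = 0.3518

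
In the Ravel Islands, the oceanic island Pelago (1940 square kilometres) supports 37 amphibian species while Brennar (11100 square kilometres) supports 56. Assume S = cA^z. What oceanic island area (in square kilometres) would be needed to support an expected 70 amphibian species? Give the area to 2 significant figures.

z = ln(56/37) / ln(11100/1940) = 0.4144 / 1.7443 = 0.2376
c = 37 / 1940^0.2376 = 37 / 6.042 = 6.124
A = (70/6.124)^(1/0.2376) ⇒ ln A = ln(11.43)/0.2376 = 10.2539
A = e^10.2539 ≈ 28392 square kilometres

28000 square kilometres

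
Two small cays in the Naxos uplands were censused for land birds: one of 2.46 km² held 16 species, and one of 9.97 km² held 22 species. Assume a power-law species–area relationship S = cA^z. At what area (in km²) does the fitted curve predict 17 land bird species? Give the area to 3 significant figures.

z = ln(22/16) / ln(9.97/2.46) = 0.3185 / 1.3994 = 0.2276
c = 16 / 2.46^0.2276 = 16 / 1.227 = 13.04
A = (17/13.04)^(1/0.2276) ⇒ ln A = ln(1.304)/0.2276 = 1.1666
A = e^1.1666 ≈ 3.211 km²

3.21 km²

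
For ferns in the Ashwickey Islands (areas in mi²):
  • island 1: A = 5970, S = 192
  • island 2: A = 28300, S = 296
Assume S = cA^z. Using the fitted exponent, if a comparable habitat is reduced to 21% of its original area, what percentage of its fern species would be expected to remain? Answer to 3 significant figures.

z = ln(296/192) / ln(28300/5970) = 0.4329 / 1.5561 = 0.2782
S_new/S_old = (A_new/A_old)^z = 0.21^0.2782 = exp(0.2782 × -1.5606) = 0.6478

64.8%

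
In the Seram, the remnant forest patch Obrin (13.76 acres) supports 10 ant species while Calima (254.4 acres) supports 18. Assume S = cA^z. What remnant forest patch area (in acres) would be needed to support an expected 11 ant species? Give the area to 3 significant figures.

22.1 acres

z = ln(18/10) / ln(254.4/13.76) = 0.5878 / 2.9171 = 0.2015
c = 10 / 13.76^0.2015 = 10 / 1.696 = 5.896
A = (11/5.896)^(1/0.2015) ⇒ ln A = ln(1.866)/0.2015 = 3.0948
A = e^3.0948 ≈ 22.08 acres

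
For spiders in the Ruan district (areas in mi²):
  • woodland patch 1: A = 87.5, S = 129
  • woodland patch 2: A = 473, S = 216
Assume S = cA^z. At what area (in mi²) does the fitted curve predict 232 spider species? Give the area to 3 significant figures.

598 mi²

z = ln(216/129) / ln(473/87.5) = 0.5155 / 1.6875 = 0.3055
c = 129 / 87.5^0.3055 = 129 / 3.919 = 32.91
A = (232/32.91)^(1/0.3055) ⇒ ln A = ln(7.049)/0.3055 = 6.3930
A = e^6.3930 ≈ 597.7 mi²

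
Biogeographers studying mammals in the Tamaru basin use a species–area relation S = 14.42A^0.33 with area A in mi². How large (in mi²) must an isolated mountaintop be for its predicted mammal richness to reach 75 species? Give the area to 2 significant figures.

150 mi²

75 = 14.42 × A^0.33  ⇒  A^0.33 = 75/14.42 = 5.201
ln A = ln(5.201) / 0.33 = 1.6489 / 0.33 = 4.9966
A = e^4.9966 ≈ 147.9 mi²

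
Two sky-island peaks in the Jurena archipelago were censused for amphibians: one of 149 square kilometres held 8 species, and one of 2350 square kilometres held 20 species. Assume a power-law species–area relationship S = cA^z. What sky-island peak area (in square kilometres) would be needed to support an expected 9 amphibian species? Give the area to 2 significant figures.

z = ln(20/8) / ln(2350/149) = 0.9163 / 2.7582 = 0.3322
c = 8 / 149^0.3322 = 8 / 5.272 = 1.518
A = (9/1.518)^(1/0.3322) ⇒ ln A = ln(5.931)/0.3322 = 5.3585
A = e^5.3585 ≈ 212.4 square kilometres

210 square kilometres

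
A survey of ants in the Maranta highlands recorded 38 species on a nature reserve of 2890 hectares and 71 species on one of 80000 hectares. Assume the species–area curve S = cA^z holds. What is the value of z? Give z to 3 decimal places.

Taking logs: ln S = ln c + z ln A, so z = (ln S₂ − ln S₁)/(ln A₂ − ln A₁).
z = ln(71/38) / ln(80000/2890) = ln(1.868) / ln(27.68) = 0.6251 / 3.3208 = 0.1882

0.188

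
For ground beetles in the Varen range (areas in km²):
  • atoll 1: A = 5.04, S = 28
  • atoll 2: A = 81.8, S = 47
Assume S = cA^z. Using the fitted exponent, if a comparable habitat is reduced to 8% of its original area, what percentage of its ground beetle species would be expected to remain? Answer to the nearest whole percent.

63%

z = ln(47/28) / ln(81.8/5.04) = 0.5179 / 2.7869 = 0.1859
S_new/S_old = (A_new/A_old)^z = 0.08^0.1859 = exp(0.1859 × -2.5257) = 0.6254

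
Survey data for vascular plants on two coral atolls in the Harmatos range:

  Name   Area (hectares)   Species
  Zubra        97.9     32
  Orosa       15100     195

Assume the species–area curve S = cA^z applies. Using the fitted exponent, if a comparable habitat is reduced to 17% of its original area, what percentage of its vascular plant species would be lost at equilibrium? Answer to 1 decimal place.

47.0%

z = ln(195/32) / ln(15100/97.9) = 1.8073 / 5.0385 = 0.3587
S_new/S_old = (A_new/A_old)^z = 0.17^0.3587 = exp(0.3587 × -1.7720) = 0.5296
Fraction lost = 1 − 0.5296 = 0.4704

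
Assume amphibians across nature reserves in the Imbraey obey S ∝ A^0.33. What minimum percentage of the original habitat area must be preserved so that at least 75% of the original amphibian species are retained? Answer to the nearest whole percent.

Need (A_new/A_old)^0.33 = 0.75, so A_new/A_old = 0.75^(1/0.33) = 0.75^3.03
ln(A_new/A_old) = ln 0.75 / 0.33 = -0.2877 / 0.33 = -0.8718
A_new/A_old = e^-0.8718 ≈ 0.4182

42%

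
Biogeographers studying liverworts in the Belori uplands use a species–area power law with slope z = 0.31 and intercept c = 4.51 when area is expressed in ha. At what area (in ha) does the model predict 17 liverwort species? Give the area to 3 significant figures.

17 = 4.51 × A^0.31  ⇒  A^0.31 = 17/4.51 = 3.769
ln A = ln(3.769) / 0.31 = 1.3269 / 0.31 = 4.2804
A = e^4.2804 ≈ 72.27 ha

72.3 ha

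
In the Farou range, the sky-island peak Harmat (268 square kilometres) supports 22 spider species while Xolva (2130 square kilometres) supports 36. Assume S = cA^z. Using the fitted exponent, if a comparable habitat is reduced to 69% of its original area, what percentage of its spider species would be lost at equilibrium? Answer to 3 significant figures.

8.44%

z = ln(36/22) / ln(2130/268) = 0.4925 / 2.0729 = 0.2376
S_new/S_old = (A_new/A_old)^z = 0.69^0.2376 = exp(0.2376 × -0.3711) = 0.9156
Fraction lost = 1 − 0.9156 = 0.08438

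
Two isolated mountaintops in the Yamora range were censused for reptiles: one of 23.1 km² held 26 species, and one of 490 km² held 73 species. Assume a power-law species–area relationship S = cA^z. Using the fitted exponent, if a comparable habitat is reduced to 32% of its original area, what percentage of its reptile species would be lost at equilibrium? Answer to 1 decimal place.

32.0%

z = ln(73/26) / ln(490/23.1) = 1.0324 / 3.0546 = 0.3380
S_new/S_old = (A_new/A_old)^z = 0.32^0.3380 = exp(0.3380 × -1.1394) = 0.6804
Fraction lost = 1 − 0.6804 = 0.3196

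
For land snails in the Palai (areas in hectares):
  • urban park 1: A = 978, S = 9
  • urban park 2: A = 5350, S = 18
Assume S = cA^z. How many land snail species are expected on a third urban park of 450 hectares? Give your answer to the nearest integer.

7

z = ln(18/9) / ln(5350/978) = 0.6931 / 1.6993 = 0.4079
c = 9 / 978^0.4079 = 9 / 16.59 = 0.5426
S₃ = 0.5426 × 450^0.4079 = 0.5426 × 12.08 ≈ 6.557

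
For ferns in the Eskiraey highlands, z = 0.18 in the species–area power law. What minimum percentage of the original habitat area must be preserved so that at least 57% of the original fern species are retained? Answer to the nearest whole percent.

4%

Need (A_new/A_old)^0.18 = 0.57, so A_new/A_old = 0.57^(1/0.18) = 0.57^5.556
ln(A_new/A_old) = ln 0.57 / 0.18 = -0.5621 / 0.18 = -3.1229
A_new/A_old = e^-3.1229 ≈ 0.04403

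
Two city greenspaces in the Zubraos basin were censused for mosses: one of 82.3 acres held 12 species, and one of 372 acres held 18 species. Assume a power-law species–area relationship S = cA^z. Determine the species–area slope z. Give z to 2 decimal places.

0.27

Taking logs: ln S = ln c + z ln A, so z = (ln S₂ − ln S₁)/(ln A₂ − ln A₁).
z = ln(18/12) / ln(372/82.3) = ln(1.5) / ln(4.52) = 0.4055 / 1.5085 = 0.2688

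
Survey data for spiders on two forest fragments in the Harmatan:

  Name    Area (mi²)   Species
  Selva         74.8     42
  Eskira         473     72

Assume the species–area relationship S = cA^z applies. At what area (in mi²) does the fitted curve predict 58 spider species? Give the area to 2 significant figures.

z = ln(72/42) / ln(473/74.8) = 0.5390 / 1.8443 = 0.2923
c = 42 / 74.8^0.2923 = 42 / 3.529 = 11.9
A = (58/11.9)^(1/0.2923) ⇒ ln A = ln(4.873)/0.2923 = 5.4192
A = e^5.4192 ≈ 225.7 mi²

230 mi²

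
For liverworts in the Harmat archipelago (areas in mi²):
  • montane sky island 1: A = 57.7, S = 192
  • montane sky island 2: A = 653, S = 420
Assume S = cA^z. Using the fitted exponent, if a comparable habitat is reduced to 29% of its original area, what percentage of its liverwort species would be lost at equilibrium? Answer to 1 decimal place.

32.9%

z = ln(420/192) / ln(653/57.7) = 0.7828 / 2.4263 = 0.3226
S_new/S_old = (A_new/A_old)^z = 0.29^0.3226 = exp(0.3226 × -1.2379) = 0.6708
Fraction lost = 1 − 0.6708 = 0.3292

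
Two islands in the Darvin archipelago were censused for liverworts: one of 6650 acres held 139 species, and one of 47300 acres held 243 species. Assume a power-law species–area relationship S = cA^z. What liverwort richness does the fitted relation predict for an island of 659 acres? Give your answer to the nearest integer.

72

z = ln(243/139) / ln(47300/6650) = 0.5586 / 1.9619 = 0.2847
c = 139 / 6650^0.2847 = 139 / 12.26 = 11.34
S₃ = 11.34 × 659^0.2847 = 11.34 × 6.347 ≈ 71.97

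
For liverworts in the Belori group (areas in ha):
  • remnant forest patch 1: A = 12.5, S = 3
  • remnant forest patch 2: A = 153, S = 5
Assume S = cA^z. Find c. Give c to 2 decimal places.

z = ln(S₂/S₁) / ln(A₂/A₁) = ln(5/3) / ln(153/12.5) = 0.5108 / 2.5047 = 0.2039
c = S₁ / A₁^z = 3 / 12.5^0.2039 = 3 / 1.674 = 1.792

1.79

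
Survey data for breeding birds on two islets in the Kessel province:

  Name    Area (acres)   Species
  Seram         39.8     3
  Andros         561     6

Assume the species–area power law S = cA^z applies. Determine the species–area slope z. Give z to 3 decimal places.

Taking logs: ln S = ln c + z ln A, so z = (ln S₂ − ln S₁)/(ln A₂ − ln A₁).
z = ln(6/3) / ln(561/39.8) = ln(2) / ln(14.1) = 0.6931 / 2.6459 = 0.2620

0.262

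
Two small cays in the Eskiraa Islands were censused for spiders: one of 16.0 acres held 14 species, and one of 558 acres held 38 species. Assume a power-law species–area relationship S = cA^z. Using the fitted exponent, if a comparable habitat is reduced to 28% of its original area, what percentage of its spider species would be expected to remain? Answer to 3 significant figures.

z = ln(38/14) / ln(558/16) = 0.9985 / 3.5518 = 0.2811
S_new/S_old = (A_new/A_old)^z = 0.28^0.2811 = exp(0.2811 × -1.2730) = 0.6992

69.9%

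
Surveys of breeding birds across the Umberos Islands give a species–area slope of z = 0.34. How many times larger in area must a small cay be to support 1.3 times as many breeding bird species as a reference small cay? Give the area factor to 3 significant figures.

2.16

(A₂/A₁)^0.34 = 1.3, so A₂/A₁ = 1.3^(1/0.34) = 1.3^2.941
ln(A₂/A₁) = ln 1.3 / 0.34 = 0.2624 / 0.34 = 0.7717
A₂/A₁ = e^0.7717 ≈ 2.163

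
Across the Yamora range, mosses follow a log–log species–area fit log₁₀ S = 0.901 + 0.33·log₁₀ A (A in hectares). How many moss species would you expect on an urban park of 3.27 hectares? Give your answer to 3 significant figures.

S = 7.962 × 3.27^0.33
ln S = ln 7.962 + 0.33 × ln 3.27 = 2.0746 + 0.33 × 1.1848 = 2.4656
S = e^2.4656 ≈ 11.77

11.8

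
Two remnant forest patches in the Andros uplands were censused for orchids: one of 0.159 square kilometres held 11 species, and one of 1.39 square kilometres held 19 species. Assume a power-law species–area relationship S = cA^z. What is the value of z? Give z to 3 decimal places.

0.252

Taking logs: ln S = ln c + z ln A, so z = (ln S₂ − ln S₁)/(ln A₂ − ln A₁).
z = ln(19/11) / ln(1.39/0.159) = ln(1.727) / ln(8.742) = 0.5465 / 2.1682 = 0.2521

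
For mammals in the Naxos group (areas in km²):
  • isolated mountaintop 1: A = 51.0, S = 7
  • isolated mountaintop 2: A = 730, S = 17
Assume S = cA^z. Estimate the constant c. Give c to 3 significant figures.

1.89

z = ln(S₂/S₁) / ln(A₂/A₁) = ln(17/7) / ln(730/51) = 0.8873 / 2.6612 = 0.3334
c = S₁ / A₁^z = 7 / 51^0.3334 = 7 / 3.71 = 1.887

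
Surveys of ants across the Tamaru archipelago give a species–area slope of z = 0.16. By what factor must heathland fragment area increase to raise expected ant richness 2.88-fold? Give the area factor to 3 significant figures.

743

(A₂/A₁)^0.16 = 2.88, so A₂/A₁ = 2.88^(1/0.16) = 2.88^6.25
ln(A₂/A₁) = ln 2.88 / 0.16 = 1.0578 / 0.16 = 6.6112
A₂/A₁ = e^6.6112 ≈ 743.4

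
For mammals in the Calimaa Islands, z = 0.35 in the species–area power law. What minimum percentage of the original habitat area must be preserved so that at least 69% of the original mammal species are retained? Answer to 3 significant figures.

Need (A_new/A_old)^0.35 = 0.69, so A_new/A_old = 0.69^(1/0.35) = 0.69^2.857
ln(A_new/A_old) = ln 0.69 / 0.35 = -0.3711 / 0.35 = -1.0602
A_new/A_old = e^-1.0602 ≈ 0.3464

34.6%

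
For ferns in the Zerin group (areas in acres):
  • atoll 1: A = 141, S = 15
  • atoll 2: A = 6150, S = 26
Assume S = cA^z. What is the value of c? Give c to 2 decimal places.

7.29

z = ln(S₂/S₁) / ln(A₂/A₁) = ln(26/15) / ln(6150/141) = 0.5500 / 3.7754 = 0.1457
c = S₁ / A₁^z = 15 / 141^0.1457 = 15 / 2.056 = 7.294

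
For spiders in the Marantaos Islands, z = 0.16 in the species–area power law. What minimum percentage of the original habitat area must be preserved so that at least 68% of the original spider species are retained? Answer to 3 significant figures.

Need (A_new/A_old)^0.16 = 0.68, so A_new/A_old = 0.68^(1/0.16) = 0.68^6.25
ln(A_new/A_old) = ln 0.68 / 0.16 = -0.3857 / 0.16 = -2.4104
A_new/A_old = e^-2.4104 ≈ 0.08978

8.98%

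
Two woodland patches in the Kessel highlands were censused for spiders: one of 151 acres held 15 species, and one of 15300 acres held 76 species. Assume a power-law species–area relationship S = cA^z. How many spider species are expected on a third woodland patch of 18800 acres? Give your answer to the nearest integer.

82

z = ln(76/15) / ln(15300/151) = 1.6227 / 4.6183 = 0.3514
c = 15 / 151^0.3514 = 15 / 5.829 = 2.573
S₃ = 2.573 × 18800^0.3514 = 2.573 × 31.75 ≈ 81.7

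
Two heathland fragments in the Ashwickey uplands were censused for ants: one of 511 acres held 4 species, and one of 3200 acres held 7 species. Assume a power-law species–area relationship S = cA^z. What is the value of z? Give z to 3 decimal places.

Taking logs: ln S = ln c + z ln A, so z = (ln S₂ − ln S₁)/(ln A₂ − ln A₁).
z = ln(7/4) / ln(3200/511) = ln(1.75) / ln(6.262) = 0.5596 / 1.8345 = 0.3050

0.305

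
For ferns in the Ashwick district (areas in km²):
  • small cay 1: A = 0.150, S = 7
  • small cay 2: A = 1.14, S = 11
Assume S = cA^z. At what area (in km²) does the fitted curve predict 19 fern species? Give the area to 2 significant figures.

z = ln(11/7) / ln(1.14/0.15) = 0.4520 / 2.0281 = 0.2229
c = 7 / 0.15^0.2229 = 7 / 0.6552 = 10.68
A = (19/10.68)^(1/0.2229) ⇒ ln A = ln(1.778)/0.2229 = 2.5835
A = e^2.5835 ≈ 13.24 km²

13 km²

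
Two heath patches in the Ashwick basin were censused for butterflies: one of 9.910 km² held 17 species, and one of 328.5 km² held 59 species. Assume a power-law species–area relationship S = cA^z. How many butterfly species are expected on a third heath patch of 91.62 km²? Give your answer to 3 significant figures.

37.5

z = ln(59/17) / ln(328.5/9.91) = 1.2443 / 3.5010 = 0.3554
c = 17 / 9.91^0.3554 = 17 / 2.26 = 7.524
S₃ = 7.524 × 91.62^0.3554 = 7.524 × 4.981 ≈ 37.48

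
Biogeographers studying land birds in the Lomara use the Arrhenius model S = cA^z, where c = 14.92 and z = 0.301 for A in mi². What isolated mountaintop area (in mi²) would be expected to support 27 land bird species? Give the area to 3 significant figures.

7.17 mi²

27 = 14.92 × A^0.301  ⇒  A^0.301 = 27/14.92 = 1.81
ln A = ln(1.81) / 0.301 = 0.5931 / 0.301 = 1.9705
A = e^1.9705 ≈ 7.175 mi²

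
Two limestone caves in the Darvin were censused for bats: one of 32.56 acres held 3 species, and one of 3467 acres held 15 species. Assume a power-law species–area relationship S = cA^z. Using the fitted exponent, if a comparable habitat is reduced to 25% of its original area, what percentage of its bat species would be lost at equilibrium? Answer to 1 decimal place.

z = ln(15/3) / ln(3467/32.56) = 1.6094 / 4.6680 = 0.3448
S_new/S_old = (A_new/A_old)^z = 0.25^0.3448 = exp(0.3448 × -1.3863) = 0.62
Fraction lost = 1 − 0.62 = 0.38

38.0%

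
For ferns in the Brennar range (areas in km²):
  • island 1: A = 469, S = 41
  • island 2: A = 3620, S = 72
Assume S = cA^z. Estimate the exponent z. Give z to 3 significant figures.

Taking logs: ln S = ln c + z ln A, so z = (ln S₂ − ln S₁)/(ln A₂ − ln A₁).
z = ln(72/41) / ln(3620/469) = ln(1.756) / ln(7.719) = 0.5631 / 2.0436 = 0.2755

0.276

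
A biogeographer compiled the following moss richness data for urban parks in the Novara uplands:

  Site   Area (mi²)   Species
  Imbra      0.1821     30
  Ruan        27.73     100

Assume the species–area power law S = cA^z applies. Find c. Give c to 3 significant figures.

z = ln(S₂/S₁) / ln(A₂/A₁) = ln(100/30) / ln(27.73/0.1821) = 1.2040 / 5.0257 = 0.2396
c = S₁ / A₁^z = 30 / 0.1821^0.2396 = 30 / 0.665 = 45.12

45.1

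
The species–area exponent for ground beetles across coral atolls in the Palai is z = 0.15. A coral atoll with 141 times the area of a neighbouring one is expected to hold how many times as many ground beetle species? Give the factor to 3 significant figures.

S₂/S₁ = (A₂/A₁)^z = 141^0.15
ln(S₂/S₁) = 0.15 × ln 141 = 0.15 × 4.9488 = 0.7423
S₂/S₁ = e^0.7423 ≈ 2.101

2.10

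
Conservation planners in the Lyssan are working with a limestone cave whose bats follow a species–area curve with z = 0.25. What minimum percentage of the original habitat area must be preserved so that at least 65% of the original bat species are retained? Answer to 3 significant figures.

17.9%

Need (A_new/A_old)^0.25 = 0.65, so A_new/A_old = 0.65^(1/0.25) = 0.65^4
ln(A_new/A_old) = ln 0.65 / 0.25 = -0.4308 / 0.25 = -1.7231
A_new/A_old = e^-1.7231 ≈ 0.1785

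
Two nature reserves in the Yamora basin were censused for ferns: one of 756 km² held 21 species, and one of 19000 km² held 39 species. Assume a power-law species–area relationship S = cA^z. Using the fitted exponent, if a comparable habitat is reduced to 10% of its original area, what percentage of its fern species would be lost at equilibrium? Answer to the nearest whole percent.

z = ln(39/21) / ln(19000/756) = 0.6190 / 3.2242 = 0.1920
S_new/S_old = (A_new/A_old)^z = 0.1^0.1920 = exp(0.1920 × -2.3026) = 0.6427
Fraction lost = 1 − 0.6427 = 0.3573

36%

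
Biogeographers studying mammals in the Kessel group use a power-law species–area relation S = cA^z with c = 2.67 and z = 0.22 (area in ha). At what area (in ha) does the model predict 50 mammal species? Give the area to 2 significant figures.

610000 ha

50 = 2.67 × A^0.22  ⇒  A^0.22 = 50/2.67 = 18.73
ln A = ln(18.73) / 0.22 = 2.9299 / 0.22 = 13.3179
A = e^13.3179 ≈ 608000 ha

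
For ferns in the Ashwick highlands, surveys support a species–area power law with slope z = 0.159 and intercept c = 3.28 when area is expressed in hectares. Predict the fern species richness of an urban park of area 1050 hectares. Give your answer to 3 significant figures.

S = 3.28 × 1050^0.159 = 3.28 × 3.023 ≈ 9.914

9.91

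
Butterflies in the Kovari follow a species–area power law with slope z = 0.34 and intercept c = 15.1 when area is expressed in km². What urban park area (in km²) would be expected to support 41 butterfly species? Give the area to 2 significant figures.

19 km²

41 = 15.1 × A^0.34  ⇒  A^0.34 = 41/15.1 = 2.715
ln A = ln(2.715) / 0.34 = 0.9989 / 0.34 = 2.9379
A = e^2.9379 ≈ 18.88 km²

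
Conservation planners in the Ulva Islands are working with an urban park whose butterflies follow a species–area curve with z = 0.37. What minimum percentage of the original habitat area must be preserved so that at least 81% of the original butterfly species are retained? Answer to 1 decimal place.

Need (A_new/A_old)^0.37 = 0.81, so A_new/A_old = 0.81^(1/0.37) = 0.81^2.703
ln(A_new/A_old) = ln 0.81 / 0.37 = -0.2107 / 0.37 = -0.5695
A_new/A_old = e^-0.5695 ≈ 0.5658

56.6%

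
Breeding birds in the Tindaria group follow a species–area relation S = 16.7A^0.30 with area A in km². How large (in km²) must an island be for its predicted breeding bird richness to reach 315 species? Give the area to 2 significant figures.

315 = 16.7 × A^0.3  ⇒  A^0.3 = 315/16.7 = 18.86
ln A = ln(18.86) / 0.3 = 2.9372 / 0.3 = 9.7905
A = e^9.7905 ≈ 17864 km²

18000 km²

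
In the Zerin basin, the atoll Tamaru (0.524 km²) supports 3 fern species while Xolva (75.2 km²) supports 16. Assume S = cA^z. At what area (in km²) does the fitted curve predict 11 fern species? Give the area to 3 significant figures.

z = ln(16/3) / ln(75.2/0.524) = 1.6740 / 4.9664 = 0.3371
c = 3 / 0.524^0.3371 = 3 / 0.8043 = 3.73
A = (11/3.73)^(1/0.3371) ⇒ ln A = ln(2.949)/0.3371 = 3.2085
A = e^3.2085 ≈ 24.74 km²

24.7 km²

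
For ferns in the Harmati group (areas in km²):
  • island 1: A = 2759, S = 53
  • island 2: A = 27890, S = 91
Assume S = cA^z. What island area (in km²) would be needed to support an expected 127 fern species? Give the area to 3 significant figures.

116000 km²

z = ln(91/53) / ln(27890/2759) = 0.5406 / 2.3134 = 0.2337
c = 53 / 2759^0.2337 = 53 / 6.368 = 8.323
A = (127/8.323)^(1/0.2337) ⇒ ln A = ln(15.26)/0.2337 = 11.6625
A = e^11.6625 ≈ 116137 km²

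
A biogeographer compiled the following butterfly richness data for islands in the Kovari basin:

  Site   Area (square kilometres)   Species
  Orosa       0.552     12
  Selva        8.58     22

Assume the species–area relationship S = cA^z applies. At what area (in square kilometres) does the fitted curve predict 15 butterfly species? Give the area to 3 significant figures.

1.52 square kilometres

z = ln(22/12) / ln(8.58/0.552) = 0.6061 / 2.7436 = 0.2209
c = 12 / 0.552^0.2209 = 12 / 0.877 = 13.68
A = (15/13.68)^(1/0.2209) ⇒ ln A = ln(1.096)/0.2209 = 0.4158
A = e^0.4158 ≈ 1.516 square kilometres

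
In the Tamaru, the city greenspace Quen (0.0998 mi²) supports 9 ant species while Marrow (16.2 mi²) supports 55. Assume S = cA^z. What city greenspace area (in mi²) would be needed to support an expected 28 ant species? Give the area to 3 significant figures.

2.43 mi²

z = ln(55/9) / ln(16.2/0.0998) = 1.8101 / 5.0896 = 0.3556
c = 9 / 0.0998^0.3556 = 9 / 0.4406 = 20.43
A = (28/20.43)^(1/0.3556) ⇒ ln A = ln(1.371)/0.3556 = 0.8867
A = e^0.8867 ≈ 2.427 mi²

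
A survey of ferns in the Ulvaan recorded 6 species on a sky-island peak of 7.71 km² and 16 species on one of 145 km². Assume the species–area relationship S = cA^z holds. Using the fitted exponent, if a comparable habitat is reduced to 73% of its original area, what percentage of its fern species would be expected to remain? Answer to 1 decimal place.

90.0%

z = ln(16/6) / ln(145/7.71) = 0.9808 / 2.9342 = 0.3343
S_new/S_old = (A_new/A_old)^z = 0.73^0.3343 = exp(0.3343 × -0.3147) = 0.9001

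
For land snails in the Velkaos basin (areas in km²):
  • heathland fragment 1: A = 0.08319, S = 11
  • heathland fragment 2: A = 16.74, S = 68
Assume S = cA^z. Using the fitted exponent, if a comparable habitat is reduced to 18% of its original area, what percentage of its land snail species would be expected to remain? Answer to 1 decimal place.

z = ln(68/11) / ln(16.74/0.08319) = 1.8216 / 5.3044 = 0.3434
S_new/S_old = (A_new/A_old)^z = 0.18^0.3434 = exp(0.3434 × -1.7148) = 0.5549

55.5%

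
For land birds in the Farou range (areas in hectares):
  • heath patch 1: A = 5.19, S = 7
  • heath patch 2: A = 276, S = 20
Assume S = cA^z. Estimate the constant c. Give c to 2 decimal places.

4.53

z = ln(S₂/S₁) / ln(A₂/A₁) = ln(20/7) / ln(276/5.19) = 1.0498 / 3.9737 = 0.2642
c = S₁ / A₁^z = 7 / 5.19^0.2642 = 7 / 1.545 = 4.531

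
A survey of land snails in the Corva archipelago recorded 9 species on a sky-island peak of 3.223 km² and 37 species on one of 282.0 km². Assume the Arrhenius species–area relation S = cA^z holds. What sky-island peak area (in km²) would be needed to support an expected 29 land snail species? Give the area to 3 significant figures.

130 km²

z = ln(37/9) / ln(282/3.223) = 1.4137 / 4.4716 = 0.3161
c = 9 / 3.223^0.3161 = 9 / 1.448 = 6.217
A = (29/6.217)^(1/0.3161) ⇒ ln A = ln(4.665)/0.3161 = 4.8713
A = e^4.8713 ≈ 130.5 km²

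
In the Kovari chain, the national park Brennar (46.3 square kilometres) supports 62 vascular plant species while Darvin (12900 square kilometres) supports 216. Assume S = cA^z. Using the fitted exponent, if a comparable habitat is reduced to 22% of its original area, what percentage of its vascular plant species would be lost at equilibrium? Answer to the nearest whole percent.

29%

z = ln(216/62) / ln(12900/46.3) = 1.2481 / 5.6298 = 0.2217
S_new/S_old = (A_new/A_old)^z = 0.22^0.2217 = exp(0.2217 × -1.5141) = 0.7148
Fraction lost = 1 − 0.7148 = 0.2852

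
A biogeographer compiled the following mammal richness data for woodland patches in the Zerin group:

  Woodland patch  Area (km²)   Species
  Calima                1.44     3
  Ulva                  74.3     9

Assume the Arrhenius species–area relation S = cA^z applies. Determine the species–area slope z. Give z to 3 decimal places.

0.279

Taking logs: ln S = ln c + z ln A, so z = (ln S₂ − ln S₁)/(ln A₂ − ln A₁).
z = ln(9/3) / ln(74.3/1.44) = ln(3) / ln(51.6) = 1.0986 / 3.9435 = 0.2786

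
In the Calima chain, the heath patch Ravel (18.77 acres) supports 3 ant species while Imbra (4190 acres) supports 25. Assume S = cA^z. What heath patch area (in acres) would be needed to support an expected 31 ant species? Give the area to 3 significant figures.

z = ln(25/3) / ln(4190/18.77) = 2.1203 / 5.4082 = 0.3920
c = 3 / 18.77^0.3920 = 3 / 3.157 = 0.9503
A = (31/0.9503)^(1/0.3920) ⇒ ln A = ln(32.62)/0.3920 = 8.8891
A = e^8.8891 ≈ 7253 acres

7250 acres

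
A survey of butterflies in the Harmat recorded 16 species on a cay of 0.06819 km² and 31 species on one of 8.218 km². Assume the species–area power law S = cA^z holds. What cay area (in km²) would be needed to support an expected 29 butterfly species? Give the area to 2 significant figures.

5.1 km²

z = ln(31/16) / ln(8.218/0.06819) = 0.6614 / 4.7918 = 0.1380
c = 16 / 0.06819^0.1380 = 16 / 0.6903 = 23.18
A = (29/23.18)^(1/0.1380) ⇒ ln A = ln(1.251)/0.1380 = 1.6232
A = e^1.6232 ≈ 5.069 km²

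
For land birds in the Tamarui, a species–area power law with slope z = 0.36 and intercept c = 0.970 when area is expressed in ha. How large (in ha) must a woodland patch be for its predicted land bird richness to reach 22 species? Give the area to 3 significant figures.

5830 ha

22 = 0.97 × A^0.36  ⇒  A^0.36 = 22/0.97 = 22.68
ln A = ln(22.68) / 0.36 = 3.1215 / 0.36 = 8.6708
A = e^8.6708 ≈ 5830 ha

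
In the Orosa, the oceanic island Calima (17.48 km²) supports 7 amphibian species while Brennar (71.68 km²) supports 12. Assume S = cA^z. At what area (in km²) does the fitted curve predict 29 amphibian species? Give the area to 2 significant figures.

z = ln(12/7) / ln(71.68/17.48) = 0.5390 / 1.4112 = 0.3820
c = 7 / 17.48^0.3820 = 7 / 2.983 = 2.347
A = (29/2.347)^(1/0.3820) ⇒ ln A = ln(12.36)/0.3820 = 6.5824
A = e^6.5824 ≈ 722.3 km²

720 km²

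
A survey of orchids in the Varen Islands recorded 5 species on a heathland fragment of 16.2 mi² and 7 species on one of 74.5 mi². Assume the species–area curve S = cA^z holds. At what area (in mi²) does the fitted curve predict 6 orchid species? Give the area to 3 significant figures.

z = ln(7/5) / ln(74.5/16.2) = 0.3365 / 1.5258 = 0.2205
c = 5 / 16.2^0.2205 = 5 / 1.848 = 2.705
A = (6/2.705)^(1/0.2205) ⇒ ln A = ln(2.218)/0.2205 = 3.6118
A = e^3.6118 ≈ 37.03 mi²

37.0 mi²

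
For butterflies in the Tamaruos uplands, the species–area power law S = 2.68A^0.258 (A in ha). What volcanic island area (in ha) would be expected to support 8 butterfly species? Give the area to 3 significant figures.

69.3 ha

8 = 2.68 × A^0.258  ⇒  A^0.258 = 8/2.68 = 2.985
ln A = ln(2.985) / 0.258 = 1.0936 / 0.258 = 4.2389
A = e^4.2389 ≈ 69.33 ha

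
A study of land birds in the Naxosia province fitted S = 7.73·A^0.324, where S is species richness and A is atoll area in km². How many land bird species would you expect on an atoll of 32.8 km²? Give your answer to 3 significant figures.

24.0

S = 7.73 × 32.8^0.324 = 7.73 × 3.098 ≈ 23.95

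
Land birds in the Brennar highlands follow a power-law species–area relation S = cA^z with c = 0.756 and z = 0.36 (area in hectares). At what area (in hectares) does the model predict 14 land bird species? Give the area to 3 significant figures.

14 = 0.756 × A^0.36  ⇒  A^0.36 = 14/0.756 = 18.52
ln A = ln(18.52) / 0.36 = 2.9188 / 0.36 = 8.1077
A = e^8.1077 ≈ 3320 hectares

3320 hectares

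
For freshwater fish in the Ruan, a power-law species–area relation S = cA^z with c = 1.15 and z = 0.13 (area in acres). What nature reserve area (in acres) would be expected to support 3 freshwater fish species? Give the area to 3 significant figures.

3 = 1.15 × A^0.13  ⇒  A^0.13 = 3/1.15 = 2.609
ln A = ln(2.609) / 0.13 = 0.9589 / 0.13 = 7.3758
A = e^7.3758 ≈ 1597 acres

1600 acres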